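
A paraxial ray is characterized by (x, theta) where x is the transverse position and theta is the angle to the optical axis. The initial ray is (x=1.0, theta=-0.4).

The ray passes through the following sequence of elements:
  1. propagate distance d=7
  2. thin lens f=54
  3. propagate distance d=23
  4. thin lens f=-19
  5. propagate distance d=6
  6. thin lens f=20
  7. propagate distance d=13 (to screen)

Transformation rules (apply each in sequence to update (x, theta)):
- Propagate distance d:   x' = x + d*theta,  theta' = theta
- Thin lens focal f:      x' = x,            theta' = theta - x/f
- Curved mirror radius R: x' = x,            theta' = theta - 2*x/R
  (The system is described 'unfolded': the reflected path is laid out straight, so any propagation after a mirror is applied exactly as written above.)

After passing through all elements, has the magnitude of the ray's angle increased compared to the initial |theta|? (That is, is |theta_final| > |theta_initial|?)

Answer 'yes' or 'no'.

Initial: x=1.0000 theta=-0.4000
After 1 (propagate distance d=7): x=-1.8000 theta=-0.4000
After 2 (thin lens f=54): x=-1.8000 theta=-11/30 (≈-0.3667)
After 3 (propagate distance d=23): x=-307/30 (≈-10.2333) theta=-11/30 (≈-0.3667)
After 4 (thin lens f=-19): x=-307/30 (≈-10.2333) theta=-86/95 (≈-0.9053)
After 5 (propagate distance d=6): x=-8929/570 (≈-15.6649) theta=-86/95 (≈-0.9053)
After 6 (thin lens f=20): x=-8929/570 (≈-15.6649) theta=-1391/11400 (≈-0.1220)
After 7 (propagate distance d=13 (to screen)): x=-196663/11400 (≈-17.2511) theta=-1391/11400 (≈-0.1220)
|theta_initial|=0.4000 |theta_final|=1391/11400 (≈0.1220) -> not increased

Answer: no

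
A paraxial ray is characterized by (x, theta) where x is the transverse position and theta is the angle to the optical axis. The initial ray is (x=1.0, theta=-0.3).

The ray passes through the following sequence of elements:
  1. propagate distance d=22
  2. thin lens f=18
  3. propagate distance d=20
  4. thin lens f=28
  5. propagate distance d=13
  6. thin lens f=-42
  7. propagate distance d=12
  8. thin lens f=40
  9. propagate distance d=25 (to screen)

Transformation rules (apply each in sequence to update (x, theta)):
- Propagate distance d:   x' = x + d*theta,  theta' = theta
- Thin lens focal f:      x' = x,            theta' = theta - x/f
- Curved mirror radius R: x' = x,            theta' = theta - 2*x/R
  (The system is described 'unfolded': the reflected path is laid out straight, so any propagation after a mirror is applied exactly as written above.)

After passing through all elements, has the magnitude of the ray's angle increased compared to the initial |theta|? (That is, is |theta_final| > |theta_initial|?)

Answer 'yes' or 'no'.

Answer: no

Derivation:
Initial: x=1.0000 theta=-0.3000
After 1 (propagate distance d=22): x=-5.6000 theta=-0.3000
After 2 (thin lens f=18): x=-5.6000 theta=1/90 (≈0.0111)
After 3 (propagate distance d=20): x=-242/45 (≈-5.3778) theta=1/90 (≈0.0111)
After 4 (thin lens f=28): x=-242/45 (≈-5.3778) theta=64/315 (≈0.2032)
After 5 (propagate distance d=13): x=-862/315 (≈-2.7365) theta=64/315 (≈0.2032)
After 6 (thin lens f=-42): x=-862/315 (≈-2.7365) theta=913/6615 (≈0.1380)
After 7 (propagate distance d=12): x=-794/735 (≈-1.0803) theta=913/6615 (≈0.1380)
After 8 (thin lens f=40): x=-794/735 (≈-1.0803) theta=3119/18900 (≈0.1650)
After 9 (propagate distance d=25 (to screen)): x=80581/26460 (≈3.0454) theta=3119/18900 (≈0.1650)
|theta_initial|=0.3000 |theta_final|=3119/18900 (≈0.1650) -> not increased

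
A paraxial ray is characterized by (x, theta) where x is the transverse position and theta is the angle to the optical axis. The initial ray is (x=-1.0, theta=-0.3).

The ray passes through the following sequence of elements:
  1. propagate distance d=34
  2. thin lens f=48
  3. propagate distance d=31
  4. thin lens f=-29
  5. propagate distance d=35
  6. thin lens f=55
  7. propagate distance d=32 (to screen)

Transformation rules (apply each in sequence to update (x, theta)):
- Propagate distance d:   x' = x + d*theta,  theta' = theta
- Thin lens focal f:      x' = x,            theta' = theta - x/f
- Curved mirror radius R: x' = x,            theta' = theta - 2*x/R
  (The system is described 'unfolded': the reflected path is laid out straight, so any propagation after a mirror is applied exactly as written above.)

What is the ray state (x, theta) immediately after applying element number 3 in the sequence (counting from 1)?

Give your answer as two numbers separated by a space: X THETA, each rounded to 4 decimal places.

Answer: -13.2667 -0.0667

Derivation:
Initial: x=-1.0000 theta=-0.3000
After 1 (propagate distance d=34): x=-11.2000 theta=-0.3000
After 2 (thin lens f=48): x=-11.2000 theta=-1/15 (≈-0.0667)
After 3 (propagate distance d=31): x=-199/15 (≈-13.2667) theta=-1/15 (≈-0.0667)
Rounded to 4 decimal places: x = -13.2667, theta = -0.0667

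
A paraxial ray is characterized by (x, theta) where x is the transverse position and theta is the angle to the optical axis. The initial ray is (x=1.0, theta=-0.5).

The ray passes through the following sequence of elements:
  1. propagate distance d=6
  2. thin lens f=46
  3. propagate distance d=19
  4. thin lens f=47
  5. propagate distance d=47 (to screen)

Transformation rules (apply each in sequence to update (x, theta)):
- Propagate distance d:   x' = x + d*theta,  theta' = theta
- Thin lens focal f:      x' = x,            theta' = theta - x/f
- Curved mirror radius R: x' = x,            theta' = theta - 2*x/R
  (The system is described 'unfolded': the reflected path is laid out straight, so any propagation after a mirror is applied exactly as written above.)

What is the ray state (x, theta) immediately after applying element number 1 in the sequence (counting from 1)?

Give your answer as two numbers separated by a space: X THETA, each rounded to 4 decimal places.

Initial: x=1.0000 theta=-0.5000
After 1 (propagate distance d=6): x=-2.0000 theta=-0.5000
Rounded to 4 decimal places: x = -2.0000, theta = -0.5000

Answer: -2.0000 -0.5000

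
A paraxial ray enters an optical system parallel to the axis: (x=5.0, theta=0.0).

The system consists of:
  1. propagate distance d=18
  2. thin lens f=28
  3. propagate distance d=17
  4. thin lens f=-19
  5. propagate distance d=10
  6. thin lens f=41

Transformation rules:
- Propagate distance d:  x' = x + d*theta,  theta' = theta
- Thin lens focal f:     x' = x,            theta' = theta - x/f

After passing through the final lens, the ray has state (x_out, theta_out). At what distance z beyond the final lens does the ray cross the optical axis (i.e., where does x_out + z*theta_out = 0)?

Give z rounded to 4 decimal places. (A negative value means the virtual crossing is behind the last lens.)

Initial: x=5.0000 theta=0.0000
After 1 (propagate distance d=18): x=5.0000 theta=0.0000
After 2 (thin lens f=28): x=5.0000 theta=-5/28 (≈-0.1786)
After 3 (propagate distance d=17): x=55/28 (≈1.9643) theta=-5/28 (≈-0.1786)
After 4 (thin lens f=-19): x=55/28 (≈1.9643) theta=-10/133 (≈-0.0752)
After 5 (propagate distance d=10): x=645/532 (≈1.2124) theta=-10/133 (≈-0.0752)
After 6 (thin lens f=41): x=645/532 (≈1.2124) theta=-2285/21812 (≈-0.1048)
z_focus = -x_out/theta_out = -(645/532)/(-2285/21812) = 5289/457 ≈ 11.5733
Rounded to 4 decimal places: z = 11.5733

Answer: 11.5733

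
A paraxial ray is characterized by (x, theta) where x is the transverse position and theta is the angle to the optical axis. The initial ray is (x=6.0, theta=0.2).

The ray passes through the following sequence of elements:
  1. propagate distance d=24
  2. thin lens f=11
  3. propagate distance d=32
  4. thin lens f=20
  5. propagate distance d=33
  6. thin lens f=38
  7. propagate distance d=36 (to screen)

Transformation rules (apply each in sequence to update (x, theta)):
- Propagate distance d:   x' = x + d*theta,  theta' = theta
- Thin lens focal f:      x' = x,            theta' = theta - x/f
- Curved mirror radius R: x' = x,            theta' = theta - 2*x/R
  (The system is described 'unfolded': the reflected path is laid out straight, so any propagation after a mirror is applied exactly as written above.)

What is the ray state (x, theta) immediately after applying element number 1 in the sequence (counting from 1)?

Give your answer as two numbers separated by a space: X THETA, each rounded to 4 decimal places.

Answer: 10.8000 0.2000

Derivation:
Initial: x=6.0000 theta=0.2000
After 1 (propagate distance d=24): x=10.8000 theta=0.2000
Rounded to 4 decimal places: x = 10.8000, theta = 0.2000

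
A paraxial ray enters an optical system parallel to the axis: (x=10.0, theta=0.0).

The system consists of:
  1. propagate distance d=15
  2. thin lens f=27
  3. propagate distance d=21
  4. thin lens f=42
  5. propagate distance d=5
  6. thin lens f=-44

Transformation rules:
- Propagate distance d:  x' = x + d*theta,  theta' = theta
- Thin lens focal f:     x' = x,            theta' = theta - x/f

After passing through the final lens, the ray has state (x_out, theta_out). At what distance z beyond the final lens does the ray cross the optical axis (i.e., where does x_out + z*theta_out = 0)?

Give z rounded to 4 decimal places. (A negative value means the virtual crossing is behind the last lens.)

Answer: 0.2514

Derivation:
Initial: x=10.0000 theta=0.0000
After 1 (propagate distance d=15): x=10.0000 theta=0.0000
After 2 (thin lens f=27): x=10.0000 theta=-10/27 (≈-0.3704)
After 3 (propagate distance d=21): x=20/9 (≈2.2222) theta=-10/27 (≈-0.3704)
After 4 (thin lens f=42): x=20/9 (≈2.2222) theta=-80/189 (≈-0.4233)
After 5 (propagate distance d=5): x=20/189 (≈0.1058) theta=-80/189 (≈-0.4233)
After 6 (thin lens f=-44): x=20/189 (≈0.1058) theta=-125/297 (≈-0.4209)
z_focus = -x_out/theta_out = -(20/189)/(-125/297) = 44/175 ≈ 0.2514
Rounded to 4 decimal places: z = 0.2514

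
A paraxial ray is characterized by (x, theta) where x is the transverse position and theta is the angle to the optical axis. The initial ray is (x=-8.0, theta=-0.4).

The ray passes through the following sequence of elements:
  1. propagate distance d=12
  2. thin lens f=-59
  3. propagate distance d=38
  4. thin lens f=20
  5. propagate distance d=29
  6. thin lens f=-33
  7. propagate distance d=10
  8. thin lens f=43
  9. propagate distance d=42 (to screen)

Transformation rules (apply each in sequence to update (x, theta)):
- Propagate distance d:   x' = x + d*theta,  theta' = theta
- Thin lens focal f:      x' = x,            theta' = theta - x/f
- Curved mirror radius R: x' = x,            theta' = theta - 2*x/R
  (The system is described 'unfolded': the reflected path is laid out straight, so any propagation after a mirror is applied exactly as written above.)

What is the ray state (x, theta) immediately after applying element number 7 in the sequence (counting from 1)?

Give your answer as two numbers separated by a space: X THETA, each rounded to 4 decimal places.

Answer: 9.8915 1.1473

Derivation:
Initial: x=-8.0000 theta=-0.4000
After 1 (propagate distance d=12): x=-12.8000 theta=-0.4000
After 2 (thin lens f=-59): x=-12.8000 theta=-182/295 (≈-0.6169)
After 3 (propagate distance d=38): x=-10692/295 (≈-36.2441) theta=-182/295 (≈-0.6169)
After 4 (thin lens f=20): x=-10692/295 (≈-36.2441) theta=1763/1475 (≈1.1953)
After 5 (propagate distance d=29): x=-2333/1475 (≈-1.5817) theta=1763/1475 (≈1.1953)
After 6 (thin lens f=-33): x=-2333/1475 (≈-1.5817) theta=55846/48675 (≈1.1473)
After 7 (propagate distance d=10): x=481471/48675 (≈9.8915) theta=55846/48675 (≈1.1473)
Rounded to 4 decimal places: x = 9.8915, theta = 1.1473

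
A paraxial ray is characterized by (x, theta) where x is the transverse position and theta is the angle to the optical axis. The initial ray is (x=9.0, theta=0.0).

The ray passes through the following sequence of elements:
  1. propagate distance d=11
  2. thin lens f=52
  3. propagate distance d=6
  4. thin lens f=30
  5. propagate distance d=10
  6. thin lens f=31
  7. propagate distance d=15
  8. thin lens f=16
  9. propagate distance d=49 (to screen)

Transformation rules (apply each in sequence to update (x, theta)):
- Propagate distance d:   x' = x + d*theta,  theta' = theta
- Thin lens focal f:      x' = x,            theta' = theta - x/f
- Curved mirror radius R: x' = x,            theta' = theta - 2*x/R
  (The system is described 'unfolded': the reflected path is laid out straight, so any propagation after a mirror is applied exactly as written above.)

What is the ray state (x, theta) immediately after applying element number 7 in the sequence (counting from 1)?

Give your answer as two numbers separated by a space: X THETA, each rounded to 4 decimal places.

Answer: -4.7308 -0.5538

Derivation:
Initial: x=9.0000 theta=0.0000
After 1 (propagate distance d=11): x=9.0000 theta=0.0000
After 2 (thin lens f=52): x=9.0000 theta=-9/52 (≈-0.1731)
After 3 (propagate distance d=6): x=207/26 (≈7.9615) theta=-9/52 (≈-0.1731)
After 4 (thin lens f=30): x=207/26 (≈7.9615) theta=-57/130 (≈-0.4385)
After 5 (propagate distance d=10): x=93/26 (≈3.5769) theta=-57/130 (≈-0.4385)
After 6 (thin lens f=31): x=93/26 (≈3.5769) theta=-36/65 (≈-0.5538)
After 7 (propagate distance d=15): x=-123/26 (≈-4.7308) theta=-36/65 (≈-0.5538)
Rounded to 4 decimal places: x = -4.7308, theta = -0.5538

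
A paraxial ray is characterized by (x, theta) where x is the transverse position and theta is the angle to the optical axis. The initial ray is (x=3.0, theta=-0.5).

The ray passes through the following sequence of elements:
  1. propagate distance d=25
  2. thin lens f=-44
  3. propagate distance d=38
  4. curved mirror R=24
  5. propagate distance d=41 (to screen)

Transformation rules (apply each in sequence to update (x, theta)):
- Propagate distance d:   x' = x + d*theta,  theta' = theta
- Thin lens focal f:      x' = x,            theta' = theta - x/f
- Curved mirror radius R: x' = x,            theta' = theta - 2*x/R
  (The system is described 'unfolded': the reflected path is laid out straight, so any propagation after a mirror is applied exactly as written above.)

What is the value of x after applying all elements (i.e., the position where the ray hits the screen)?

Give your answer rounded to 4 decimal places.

Initial: x=3.0000 theta=-0.5000
After 1 (propagate distance d=25): x=-9.5000 theta=-0.5000
After 2 (thin lens f=-44): x=-9.5000 theta=-63/88 (≈-0.7159)
After 3 (propagate distance d=38): x=-1615/44 (≈-36.7045) theta=-63/88 (≈-0.7159)
After 4 (curved mirror R=24): x=-1615/44 (≈-36.7045) theta=1237/528 (≈2.3428)
After 5 (propagate distance d=41 (to screen)): x=31337/528 (≈59.3504) theta=1237/528 (≈2.3428)
Rounded to 4 decimal places: x = 59.3504

Answer: 59.3504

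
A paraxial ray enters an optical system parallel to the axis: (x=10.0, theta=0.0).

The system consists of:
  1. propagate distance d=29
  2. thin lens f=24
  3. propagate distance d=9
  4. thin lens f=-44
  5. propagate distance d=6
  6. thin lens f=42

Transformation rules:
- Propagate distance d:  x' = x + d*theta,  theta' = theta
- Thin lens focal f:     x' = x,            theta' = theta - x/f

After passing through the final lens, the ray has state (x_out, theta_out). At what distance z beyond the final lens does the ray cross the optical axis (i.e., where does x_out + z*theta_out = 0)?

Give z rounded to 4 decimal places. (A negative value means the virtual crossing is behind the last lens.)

Initial: x=10.0000 theta=0.0000
After 1 (propagate distance d=29): x=10.0000 theta=0.0000
After 2 (thin lens f=24): x=10.0000 theta=-5/12 (≈-0.4167)
After 3 (propagate distance d=9): x=6.2500 theta=-5/12 (≈-0.4167)
After 4 (thin lens f=-44): x=6.2500 theta=-145/528 (≈-0.2746)
After 5 (propagate distance d=6): x=405/88 (≈4.6023) theta=-145/528 (≈-0.2746)
After 6 (thin lens f=42): x=405/88 (≈4.6023) theta=-355/924 (≈-0.3842)
z_focus = -x_out/theta_out = -(405/88)/(-355/924) = 1701/142 ≈ 11.9789
Rounded to 4 decimal places: z = 11.9789

Answer: 11.9789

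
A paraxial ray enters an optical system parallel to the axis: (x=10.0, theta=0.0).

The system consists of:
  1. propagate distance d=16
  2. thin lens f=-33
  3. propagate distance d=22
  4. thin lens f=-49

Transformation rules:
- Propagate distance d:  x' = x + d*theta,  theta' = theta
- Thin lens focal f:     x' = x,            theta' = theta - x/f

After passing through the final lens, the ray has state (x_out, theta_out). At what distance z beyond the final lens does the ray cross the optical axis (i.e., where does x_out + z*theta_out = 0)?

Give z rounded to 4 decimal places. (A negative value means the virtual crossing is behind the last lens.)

Answer: -25.9135

Derivation:
Initial: x=10.0000 theta=0.0000
After 1 (propagate distance d=16): x=10.0000 theta=0.0000
After 2 (thin lens f=-33): x=10.0000 theta=10/33 (≈0.3030)
After 3 (propagate distance d=22): x=50/3 (≈16.6667) theta=10/33 (≈0.3030)
After 4 (thin lens f=-49): x=50/3 (≈16.6667) theta=1040/1617 (≈0.6432)
z_focus = -x_out/theta_out = -(50/3)/(1040/1617) = -2695/104 ≈ -25.9135
Rounded to 4 decimal places: z = -25.9135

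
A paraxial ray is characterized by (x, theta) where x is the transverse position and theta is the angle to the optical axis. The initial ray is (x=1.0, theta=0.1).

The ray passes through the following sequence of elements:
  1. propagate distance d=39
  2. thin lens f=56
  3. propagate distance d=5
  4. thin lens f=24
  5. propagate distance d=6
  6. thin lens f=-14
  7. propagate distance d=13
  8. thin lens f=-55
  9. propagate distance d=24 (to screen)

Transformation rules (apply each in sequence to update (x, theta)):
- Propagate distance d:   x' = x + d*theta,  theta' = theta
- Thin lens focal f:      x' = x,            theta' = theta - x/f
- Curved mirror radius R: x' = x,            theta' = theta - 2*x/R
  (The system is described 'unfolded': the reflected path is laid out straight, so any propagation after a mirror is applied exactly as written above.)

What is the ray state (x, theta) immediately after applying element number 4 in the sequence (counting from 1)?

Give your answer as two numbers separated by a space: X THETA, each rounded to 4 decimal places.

Initial: x=1.0000 theta=0.1000
After 1 (propagate distance d=39): x=4.9000 theta=0.1000
After 2 (thin lens f=56): x=4.9000 theta=0.0125
After 3 (propagate distance d=5): x=4.9625 theta=0.0125
After 4 (thin lens f=24): x=4.9625 theta=-373/1920 (≈-0.1943)
Rounded to 4 decimal places: x = 4.9625, theta = -0.1943

Answer: 4.9625 -0.1943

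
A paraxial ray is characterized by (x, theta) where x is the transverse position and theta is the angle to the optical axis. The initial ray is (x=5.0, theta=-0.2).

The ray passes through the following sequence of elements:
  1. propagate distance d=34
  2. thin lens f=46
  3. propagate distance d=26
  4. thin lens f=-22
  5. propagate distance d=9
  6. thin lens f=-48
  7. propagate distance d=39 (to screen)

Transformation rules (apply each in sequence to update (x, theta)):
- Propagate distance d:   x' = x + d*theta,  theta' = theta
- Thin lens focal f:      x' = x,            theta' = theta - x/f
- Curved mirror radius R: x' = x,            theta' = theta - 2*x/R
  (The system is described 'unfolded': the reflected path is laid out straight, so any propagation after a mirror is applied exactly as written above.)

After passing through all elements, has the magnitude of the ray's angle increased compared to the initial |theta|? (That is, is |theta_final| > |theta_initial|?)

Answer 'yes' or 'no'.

Answer: yes

Derivation:
Initial: x=5.0000 theta=-0.2000
After 1 (propagate distance d=34): x=-1.8000 theta=-0.2000
After 2 (thin lens f=46): x=-1.8000 theta=-37/230 (≈-0.1609)
After 3 (propagate distance d=26): x=-688/115 (≈-5.9826) theta=-37/230 (≈-0.1609)
After 4 (thin lens f=-22): x=-688/115 (≈-5.9826) theta=-219/506 (≈-0.4328)
After 5 (propagate distance d=9): x=-24991/2530 (≈-9.8779) theta=-219/506 (≈-0.4328)
After 6 (thin lens f=-48): x=-24991/2530 (≈-9.8779) theta=-77551/121440 (≈-0.6386)
After 7 (propagate distance d=39 (to screen)): x=-1408019/40480 (≈-34.7831) theta=-77551/121440 (≈-0.6386)
|theta_initial|=0.2000 |theta_final|=77551/121440 (≈0.6386) -> increased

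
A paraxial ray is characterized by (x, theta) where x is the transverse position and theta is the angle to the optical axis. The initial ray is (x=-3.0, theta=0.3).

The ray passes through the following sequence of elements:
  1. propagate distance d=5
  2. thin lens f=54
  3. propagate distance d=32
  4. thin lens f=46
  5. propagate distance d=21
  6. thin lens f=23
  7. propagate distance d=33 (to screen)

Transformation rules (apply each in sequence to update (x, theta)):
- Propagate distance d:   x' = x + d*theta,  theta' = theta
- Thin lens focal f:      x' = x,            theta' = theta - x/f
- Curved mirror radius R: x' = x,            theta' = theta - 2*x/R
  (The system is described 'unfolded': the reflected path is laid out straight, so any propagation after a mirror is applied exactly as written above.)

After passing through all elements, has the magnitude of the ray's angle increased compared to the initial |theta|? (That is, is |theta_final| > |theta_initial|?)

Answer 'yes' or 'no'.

Initial: x=-3.0000 theta=0.3000
After 1 (propagate distance d=5): x=-1.5000 theta=0.3000
After 2 (thin lens f=54): x=-1.5000 theta=59/180 (≈0.3278)
After 3 (propagate distance d=32): x=809/90 (≈8.9889) theta=59/180 (≈0.3278)
After 4 (thin lens f=46): x=809/90 (≈8.9889) theta=137/1035 (≈0.1324)
After 5 (propagate distance d=21): x=24361/2070 (≈11.7686) theta=137/1035 (≈0.1324)
After 6 (thin lens f=23): x=24361/2070 (≈11.7686) theta=-18059/47610 (≈-0.3793)
After 7 (propagate distance d=33 (to screen)): x=-17822/23805 (≈-0.7487) theta=-18059/47610 (≈-0.3793)
|theta_initial|=0.3000 |theta_final|=18059/47610 (≈0.3793) -> increased

Answer: yes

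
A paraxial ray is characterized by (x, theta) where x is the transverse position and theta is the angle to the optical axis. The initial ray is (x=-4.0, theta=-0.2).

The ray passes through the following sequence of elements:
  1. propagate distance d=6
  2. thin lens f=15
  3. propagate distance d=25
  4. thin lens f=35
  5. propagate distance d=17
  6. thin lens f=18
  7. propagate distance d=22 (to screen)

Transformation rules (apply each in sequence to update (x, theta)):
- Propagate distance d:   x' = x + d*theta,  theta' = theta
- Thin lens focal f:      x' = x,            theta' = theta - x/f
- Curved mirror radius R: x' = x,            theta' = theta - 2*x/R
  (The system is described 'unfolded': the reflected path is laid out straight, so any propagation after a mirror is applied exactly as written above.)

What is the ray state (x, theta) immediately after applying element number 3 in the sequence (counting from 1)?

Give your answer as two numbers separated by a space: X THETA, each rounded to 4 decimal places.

Initial: x=-4.0000 theta=-0.2000
After 1 (propagate distance d=6): x=-5.2000 theta=-0.2000
After 2 (thin lens f=15): x=-5.2000 theta=11/75 (≈0.1467)
After 3 (propagate distance d=25): x=-23/15 (≈-1.5333) theta=11/75 (≈0.1467)
Rounded to 4 decimal places: x = -1.5333, theta = 0.1467

Answer: -1.5333 0.1467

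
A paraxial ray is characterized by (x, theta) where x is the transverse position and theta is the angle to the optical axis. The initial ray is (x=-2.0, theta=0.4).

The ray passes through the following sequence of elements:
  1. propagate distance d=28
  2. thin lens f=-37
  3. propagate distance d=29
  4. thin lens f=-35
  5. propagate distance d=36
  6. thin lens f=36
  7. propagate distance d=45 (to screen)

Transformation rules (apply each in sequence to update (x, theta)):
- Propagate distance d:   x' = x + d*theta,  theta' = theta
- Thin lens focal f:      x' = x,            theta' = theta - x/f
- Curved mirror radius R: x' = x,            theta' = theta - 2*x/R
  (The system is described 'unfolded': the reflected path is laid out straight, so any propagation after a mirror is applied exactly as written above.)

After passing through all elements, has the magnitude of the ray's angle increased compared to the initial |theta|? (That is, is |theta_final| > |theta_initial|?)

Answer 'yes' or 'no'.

Initial: x=-2.0000 theta=0.4000
After 1 (propagate distance d=28): x=9.2000 theta=0.4000
After 2 (thin lens f=-37): x=9.2000 theta=24/37 (≈0.6486)
After 3 (propagate distance d=29): x=5182/185 (≈28.0108) theta=24/37 (≈0.6486)
After 4 (thin lens f=-35): x=5182/185 (≈28.0108) theta=9382/6475 (≈1.4490)
After 5 (propagate distance d=36): x=519122/6475 (≈80.1733) theta=9382/6475 (≈1.4490)
After 6 (thin lens f=36): x=519122/6475 (≈80.1733) theta=-2591/3330 (≈-0.7781)
After 7 (propagate distance d=45 (to screen)): x=584819/12950 (≈45.1598) theta=-2591/3330 (≈-0.7781)
|theta_initial|=0.4000 |theta_final|=2591/3330 (≈0.7781) -> increased

Answer: yes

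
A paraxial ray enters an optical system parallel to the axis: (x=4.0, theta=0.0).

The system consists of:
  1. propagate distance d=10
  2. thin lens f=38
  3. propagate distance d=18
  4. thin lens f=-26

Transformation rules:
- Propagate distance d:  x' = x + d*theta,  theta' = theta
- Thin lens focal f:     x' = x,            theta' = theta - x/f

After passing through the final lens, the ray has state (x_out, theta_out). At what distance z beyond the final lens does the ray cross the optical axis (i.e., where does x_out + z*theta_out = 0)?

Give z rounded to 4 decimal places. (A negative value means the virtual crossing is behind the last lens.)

Answer: 86.6667

Derivation:
Initial: x=4.0000 theta=0.0000
After 1 (propagate distance d=10): x=4.0000 theta=0.0000
After 2 (thin lens f=38): x=4.0000 theta=-2/19 (≈-0.1053)
After 3 (propagate distance d=18): x=40/19 (≈2.1053) theta=-2/19 (≈-0.1053)
After 4 (thin lens f=-26): x=40/19 (≈2.1053) theta=-6/247 (≈-0.0243)
z_focus = -x_out/theta_out = -(40/19)/(-6/247) = 260/3 ≈ 86.6667
Rounded to 4 decimal places: z = 86.6667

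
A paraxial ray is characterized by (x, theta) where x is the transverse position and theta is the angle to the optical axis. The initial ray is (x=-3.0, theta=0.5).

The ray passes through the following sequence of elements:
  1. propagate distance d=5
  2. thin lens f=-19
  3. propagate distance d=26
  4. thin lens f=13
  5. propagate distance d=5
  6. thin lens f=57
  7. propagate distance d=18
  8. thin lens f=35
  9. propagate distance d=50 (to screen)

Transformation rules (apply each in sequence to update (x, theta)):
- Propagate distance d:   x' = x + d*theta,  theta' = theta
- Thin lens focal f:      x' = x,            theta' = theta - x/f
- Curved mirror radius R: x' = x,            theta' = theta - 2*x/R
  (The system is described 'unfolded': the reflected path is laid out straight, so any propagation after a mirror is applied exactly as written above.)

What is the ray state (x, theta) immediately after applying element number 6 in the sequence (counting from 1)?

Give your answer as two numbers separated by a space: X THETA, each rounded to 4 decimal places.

Answer: 9.6397 -0.6043

Derivation:
Initial: x=-3.0000 theta=0.5000
After 1 (propagate distance d=5): x=-0.5000 theta=0.5000
After 2 (thin lens f=-19): x=-0.5000 theta=9/19 (≈0.4737)
After 3 (propagate distance d=26): x=449/38 (≈11.8158) theta=9/19 (≈0.4737)
After 4 (thin lens f=13): x=449/38 (≈11.8158) theta=-215/494 (≈-0.4352)
After 5 (propagate distance d=5): x=2381/247 (≈9.6397) theta=-215/494 (≈-0.4352)
After 6 (thin lens f=57): x=2381/247 (≈9.6397) theta=-1309/2166 (≈-0.6043)
Rounded to 4 decimal places: x = 9.6397, theta = -0.6043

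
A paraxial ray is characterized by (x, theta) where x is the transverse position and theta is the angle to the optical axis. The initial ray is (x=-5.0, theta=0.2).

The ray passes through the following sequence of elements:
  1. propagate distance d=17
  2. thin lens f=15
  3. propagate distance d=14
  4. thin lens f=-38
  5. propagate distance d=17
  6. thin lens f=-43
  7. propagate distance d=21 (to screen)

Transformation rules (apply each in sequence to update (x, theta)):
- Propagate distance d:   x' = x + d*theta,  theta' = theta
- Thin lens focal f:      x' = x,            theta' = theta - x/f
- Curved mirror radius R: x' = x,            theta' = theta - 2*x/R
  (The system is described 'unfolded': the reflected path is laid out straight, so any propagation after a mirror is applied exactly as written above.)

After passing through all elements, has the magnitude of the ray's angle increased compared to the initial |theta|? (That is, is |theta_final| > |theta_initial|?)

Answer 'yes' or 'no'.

Answer: yes

Derivation:
Initial: x=-5.0000 theta=0.2000
After 1 (propagate distance d=17): x=-1.6000 theta=0.2000
After 2 (thin lens f=15): x=-1.6000 theta=23/75 (≈0.3067)
After 3 (propagate distance d=14): x=202/75 (≈2.6933) theta=23/75 (≈0.3067)
After 4 (thin lens f=-38): x=202/75 (≈2.6933) theta=538/1425 (≈0.3775)
After 5 (propagate distance d=17): x=4328/475 (≈9.1116) theta=538/1425 (≈0.3775)
After 6 (thin lens f=-43): x=4328/475 (≈9.1116) theta=36118/61275 (≈0.5894)
After 7 (propagate distance d=21 (to screen)): x=87786/4085 (≈21.4898) theta=36118/61275 (≈0.5894)
|theta_initial|=0.2000 |theta_final|=36118/61275 (≈0.5894) -> increased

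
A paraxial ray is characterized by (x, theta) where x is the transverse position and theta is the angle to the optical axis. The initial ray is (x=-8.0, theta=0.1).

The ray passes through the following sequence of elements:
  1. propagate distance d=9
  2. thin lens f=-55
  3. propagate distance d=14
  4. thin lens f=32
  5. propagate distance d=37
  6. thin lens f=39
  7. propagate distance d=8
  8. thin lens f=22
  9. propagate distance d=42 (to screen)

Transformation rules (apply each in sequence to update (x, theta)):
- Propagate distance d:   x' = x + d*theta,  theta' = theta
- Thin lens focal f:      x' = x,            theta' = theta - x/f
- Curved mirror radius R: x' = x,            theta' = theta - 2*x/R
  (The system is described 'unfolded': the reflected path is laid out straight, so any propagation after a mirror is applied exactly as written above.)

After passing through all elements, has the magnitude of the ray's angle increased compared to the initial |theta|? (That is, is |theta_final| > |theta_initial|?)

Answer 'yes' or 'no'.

Initial: x=-8.0000 theta=0.1000
After 1 (propagate distance d=9): x=-7.1000 theta=0.1000
After 2 (thin lens f=-55): x=-7.1000 theta=-8/275 (≈-0.0291)
After 3 (propagate distance d=14): x=-4129/550 (≈-7.5073) theta=-8/275 (≈-0.0291)
After 4 (thin lens f=32): x=-4129/550 (≈-7.5073) theta=3617/17600 (≈0.2055)
After 5 (propagate distance d=37): x=1701/17600 (≈0.0966) theta=3617/17600 (≈0.2055)
After 6 (thin lens f=39): x=1701/17600 (≈0.0966) theta=23227/114400 (≈0.2030)
After 7 (propagate distance d=8): x=7159/4160 (≈1.7209) theta=23227/114400 (≈0.2030)
After 8 (thin lens f=22): x=7159/4160 (≈1.7209) theta=57113/457600 (≈0.1248)
After 9 (propagate distance d=42 (to screen)): x=796559/114400 (≈6.9629) theta=57113/457600 (≈0.1248)
|theta_initial|=0.1000 |theta_final|=57113/457600 (≈0.1248) -> increased

Answer: yes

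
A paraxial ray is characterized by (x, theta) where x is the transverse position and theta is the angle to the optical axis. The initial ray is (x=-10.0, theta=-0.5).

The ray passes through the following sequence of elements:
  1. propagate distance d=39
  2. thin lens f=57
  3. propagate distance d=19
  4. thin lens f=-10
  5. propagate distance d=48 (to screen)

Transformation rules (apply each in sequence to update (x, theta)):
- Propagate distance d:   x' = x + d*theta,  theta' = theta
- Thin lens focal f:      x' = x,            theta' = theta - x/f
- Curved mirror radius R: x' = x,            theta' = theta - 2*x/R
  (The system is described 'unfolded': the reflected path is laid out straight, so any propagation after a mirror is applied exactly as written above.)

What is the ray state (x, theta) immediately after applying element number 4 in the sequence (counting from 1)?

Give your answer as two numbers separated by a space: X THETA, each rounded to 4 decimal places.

Answer: -29.1667 -2.8991

Derivation:
Initial: x=-10.0000 theta=-0.5000
After 1 (propagate distance d=39): x=-29.5000 theta=-0.5000
After 2 (thin lens f=57): x=-29.5000 theta=1/57 (≈0.0175)
After 3 (propagate distance d=19): x=-175/6 (≈-29.1667) theta=1/57 (≈0.0175)
After 4 (thin lens f=-10): x=-175/6 (≈-29.1667) theta=-661/228 (≈-2.8991)
Rounded to 4 decimal places: x = -29.1667, theta = -2.8991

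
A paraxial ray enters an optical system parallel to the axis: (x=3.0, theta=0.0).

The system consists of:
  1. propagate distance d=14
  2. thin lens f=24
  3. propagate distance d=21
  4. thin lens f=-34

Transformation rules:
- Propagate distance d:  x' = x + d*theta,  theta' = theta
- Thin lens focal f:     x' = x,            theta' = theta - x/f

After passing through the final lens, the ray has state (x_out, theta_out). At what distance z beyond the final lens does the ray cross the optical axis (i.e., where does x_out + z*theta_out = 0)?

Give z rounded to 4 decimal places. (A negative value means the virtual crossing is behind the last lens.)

Answer: 3.2903

Derivation:
Initial: x=3.0000 theta=0.0000
After 1 (propagate distance d=14): x=3.0000 theta=0.0000
After 2 (thin lens f=24): x=3.0000 theta=-0.1250
After 3 (propagate distance d=21): x=0.3750 theta=-0.1250
After 4 (thin lens f=-34): x=0.3750 theta=-31/272 (≈-0.1140)
z_focus = -x_out/theta_out = -(0.3750)/(-31/272) = 102/31 ≈ 3.2903
Rounded to 4 decimal places: z = 3.2903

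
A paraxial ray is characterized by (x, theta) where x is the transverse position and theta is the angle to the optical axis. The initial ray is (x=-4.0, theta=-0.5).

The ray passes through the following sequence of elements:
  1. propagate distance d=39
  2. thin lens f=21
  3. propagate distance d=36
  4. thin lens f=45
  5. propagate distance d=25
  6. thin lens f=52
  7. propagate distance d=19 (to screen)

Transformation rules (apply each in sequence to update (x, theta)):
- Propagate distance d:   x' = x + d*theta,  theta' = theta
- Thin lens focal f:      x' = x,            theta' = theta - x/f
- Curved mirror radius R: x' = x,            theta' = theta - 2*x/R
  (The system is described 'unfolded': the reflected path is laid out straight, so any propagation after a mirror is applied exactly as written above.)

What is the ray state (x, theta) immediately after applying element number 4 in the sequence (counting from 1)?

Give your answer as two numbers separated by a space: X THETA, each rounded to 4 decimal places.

Answer: -1.2143 0.6460

Derivation:
Initial: x=-4.0000 theta=-0.5000
After 1 (propagate distance d=39): x=-23.5000 theta=-0.5000
After 2 (thin lens f=21): x=-23.5000 theta=13/21 (≈0.6190)
After 3 (propagate distance d=36): x=-17/14 (≈-1.2143) theta=13/21 (≈0.6190)
After 4 (thin lens f=45): x=-17/14 (≈-1.2143) theta=407/630 (≈0.6460)
Rounded to 4 decimal places: x = -1.2143, theta = 0.6460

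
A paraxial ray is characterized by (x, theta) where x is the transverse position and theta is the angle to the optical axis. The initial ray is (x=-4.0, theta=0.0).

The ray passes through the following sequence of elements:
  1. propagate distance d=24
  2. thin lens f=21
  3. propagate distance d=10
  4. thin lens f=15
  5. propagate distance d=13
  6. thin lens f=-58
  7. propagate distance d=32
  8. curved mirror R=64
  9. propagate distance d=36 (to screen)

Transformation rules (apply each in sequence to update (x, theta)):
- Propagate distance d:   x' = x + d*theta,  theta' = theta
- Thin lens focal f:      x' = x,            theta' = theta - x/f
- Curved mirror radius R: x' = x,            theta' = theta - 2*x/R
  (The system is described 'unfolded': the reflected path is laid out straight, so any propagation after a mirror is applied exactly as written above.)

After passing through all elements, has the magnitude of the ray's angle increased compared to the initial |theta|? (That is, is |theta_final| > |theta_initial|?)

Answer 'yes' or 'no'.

Answer: yes

Derivation:
Initial: x=-4.0000 theta=0.0000
After 1 (propagate distance d=24): x=-4.0000 theta=0.0000
After 2 (thin lens f=21): x=-4.0000 theta=4/21 (≈0.1905)
After 3 (propagate distance d=10): x=-44/21 (≈-2.0952) theta=4/21 (≈0.1905)
After 4 (thin lens f=15): x=-44/21 (≈-2.0952) theta=104/315 (≈0.3302)
After 5 (propagate distance d=13): x=692/315 (≈2.1968) theta=104/315 (≈0.3302)
After 6 (thin lens f=-58): x=692/315 (≈2.1968) theta=3362/9135 (≈0.3680)
After 7 (propagate distance d=32): x=18236/1305 (≈13.9739) theta=3362/9135 (≈0.3680)
After 8 (curved mirror R=64): x=18236/1305 (≈13.9739) theta=-173/2520 (≈-0.0687)
After 9 (propagate distance d=36 (to screen)): x=210151/18270 (≈11.5025) theta=-173/2520 (≈-0.0687)
|theta_initial|=0.0000 |theta_final|=173/2520 (≈0.0687) -> increased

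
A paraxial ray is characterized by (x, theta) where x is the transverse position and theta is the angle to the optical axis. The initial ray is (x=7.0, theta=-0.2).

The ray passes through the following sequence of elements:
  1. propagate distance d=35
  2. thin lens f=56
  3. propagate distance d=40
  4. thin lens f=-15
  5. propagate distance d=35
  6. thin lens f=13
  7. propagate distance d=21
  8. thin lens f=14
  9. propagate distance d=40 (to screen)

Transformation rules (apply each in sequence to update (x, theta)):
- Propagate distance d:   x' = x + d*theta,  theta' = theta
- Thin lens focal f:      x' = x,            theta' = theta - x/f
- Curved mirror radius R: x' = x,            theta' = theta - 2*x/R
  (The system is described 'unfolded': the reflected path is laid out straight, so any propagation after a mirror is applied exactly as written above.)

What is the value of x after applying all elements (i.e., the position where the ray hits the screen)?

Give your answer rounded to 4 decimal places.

Initial: x=7.0000 theta=-0.2000
After 1 (propagate distance d=35): x=0.0000 theta=-0.2000
After 2 (thin lens f=56): x=0.0000 theta=-0.2000
After 3 (propagate distance d=40): x=-8.0000 theta=-0.2000
After 4 (thin lens f=-15): x=-8.0000 theta=-11/15 (≈-0.7333)
After 5 (propagate distance d=35): x=-101/3 (≈-33.6667) theta=-11/15 (≈-0.7333)
After 6 (thin lens f=13): x=-101/3 (≈-33.6667) theta=362/195 (≈1.8564)
After 7 (propagate distance d=21): x=1037/195 (≈5.3179) theta=362/195 (≈1.8564)
After 8 (thin lens f=14): x=1037/195 (≈5.3179) theta=4031/2730 (≈1.4766)
After 9 (propagate distance d=40 (to screen)): x=29293/455 (≈64.3802) theta=4031/2730 (≈1.4766)
Rounded to 4 decimal places: x = 64.3802

Answer: 64.3802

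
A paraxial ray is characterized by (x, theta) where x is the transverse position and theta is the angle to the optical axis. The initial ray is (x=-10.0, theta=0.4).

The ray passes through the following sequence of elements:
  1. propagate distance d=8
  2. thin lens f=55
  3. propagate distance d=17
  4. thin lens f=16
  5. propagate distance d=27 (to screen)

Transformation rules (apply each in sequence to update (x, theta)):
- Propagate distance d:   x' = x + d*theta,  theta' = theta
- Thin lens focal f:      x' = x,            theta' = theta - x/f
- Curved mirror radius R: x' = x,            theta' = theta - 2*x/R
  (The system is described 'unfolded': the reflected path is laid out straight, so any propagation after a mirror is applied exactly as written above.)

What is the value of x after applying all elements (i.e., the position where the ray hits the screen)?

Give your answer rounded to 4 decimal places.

Answer: 12.6932

Derivation:
Initial: x=-10.0000 theta=0.4000
After 1 (propagate distance d=8): x=-6.8000 theta=0.4000
After 2 (thin lens f=55): x=-6.8000 theta=144/275 (≈0.5236)
After 3 (propagate distance d=17): x=578/275 (≈2.1018) theta=144/275 (≈0.5236)
After 4 (thin lens f=16): x=578/275 (≈2.1018) theta=863/2200 (≈0.3923)
After 5 (propagate distance d=27 (to screen)): x=1117/88 (≈12.6932) theta=863/2200 (≈0.3923)
Rounded to 4 decimal places: x = 12.6932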